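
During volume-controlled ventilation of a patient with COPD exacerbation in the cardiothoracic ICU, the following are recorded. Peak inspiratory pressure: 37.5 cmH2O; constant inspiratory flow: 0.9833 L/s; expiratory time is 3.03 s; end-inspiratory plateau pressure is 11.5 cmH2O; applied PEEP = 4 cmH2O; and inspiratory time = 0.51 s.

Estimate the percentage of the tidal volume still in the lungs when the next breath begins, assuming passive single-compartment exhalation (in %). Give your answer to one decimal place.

18.0

Vt = flow × Ti = 0.9833 L/s × 0.51 s × 1000 mL/L = 501.48 mL.
R = (PIP − Pplat)/V̇ = (37.5 − 11.5) / 0.9833 = 26.0/0.9833 = 26.442 cmH2O·s/L.
C = Vt/(Pplat − PEEP) = 501.48 / (11.5 − 4) = 501.48/7.5 = 66.864 mL/cmH2O.
τ = R × C = 26.442 × 0.06686 L/cmH2O = 1.768 s.
Fraction remaining at end-expiration = e^(−Te/τ) = e^(−3.03/1.768) = 0.1802 → 18.02%.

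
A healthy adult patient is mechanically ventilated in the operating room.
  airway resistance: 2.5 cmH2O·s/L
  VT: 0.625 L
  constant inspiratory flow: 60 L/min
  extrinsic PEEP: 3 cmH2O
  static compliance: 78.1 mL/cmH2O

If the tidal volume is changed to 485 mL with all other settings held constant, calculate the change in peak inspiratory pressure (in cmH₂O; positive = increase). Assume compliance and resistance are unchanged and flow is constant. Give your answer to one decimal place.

-1.8

PIP = Vt/C + R·V̇ + PEEP (constant-flow equation of motion).
Only the elastic term changes: ΔPIP = ΔVt / C = (485 − 625) / 78.1 = -1.793 cmH2O.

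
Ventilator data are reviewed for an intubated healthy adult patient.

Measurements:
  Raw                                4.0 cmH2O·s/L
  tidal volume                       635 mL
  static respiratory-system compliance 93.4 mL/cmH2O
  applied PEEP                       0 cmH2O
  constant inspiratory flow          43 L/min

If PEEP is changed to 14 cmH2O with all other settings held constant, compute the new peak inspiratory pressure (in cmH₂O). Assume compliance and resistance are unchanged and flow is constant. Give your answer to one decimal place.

23.7

Flow: 43 L/min ÷ 60 = 0.7167 L/s.
PIP = Vt/C + R·V̇ + PEEP (constant-flow equation of motion).
Only the baseline term changes: ΔPIP = ΔPEEP = 14 − 0 = 14.0 cmH2O.
Original PIP = 635/93.4 + 4.0×0.7167 + 0 = 9.666 cmH2O; new PIP = 9.666 + (14.0) = 23.666 cmH2O.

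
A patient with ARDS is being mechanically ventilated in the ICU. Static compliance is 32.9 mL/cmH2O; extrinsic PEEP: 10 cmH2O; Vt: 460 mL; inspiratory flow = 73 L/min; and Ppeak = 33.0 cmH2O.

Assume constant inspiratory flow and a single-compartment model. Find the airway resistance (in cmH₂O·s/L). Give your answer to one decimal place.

Flow: 73 L/min ÷ 60 = 1.2167 L/s.
Equation of motion (constant flow): PIP = Vt/C + R·V̇ + PEEP.
R·V̇ = PIP − Vt/C − PEEP = 33.0 − 460/32.9 − 10 = 33.0 − 13.982 − 10 = 9.018 cmH2O.
R = 9.018 / 1.2167 = 7.412 cmH2O·s/L.

7.4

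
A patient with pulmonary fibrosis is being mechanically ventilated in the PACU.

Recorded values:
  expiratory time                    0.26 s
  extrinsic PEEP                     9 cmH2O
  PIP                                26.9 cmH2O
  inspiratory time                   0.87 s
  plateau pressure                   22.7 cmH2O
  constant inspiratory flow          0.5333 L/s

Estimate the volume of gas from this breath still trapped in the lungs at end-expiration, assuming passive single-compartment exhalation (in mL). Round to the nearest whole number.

Vt = flow × Ti = 0.5333 L/s × 0.87 s × 1000 mL/L = 463.97 mL.
R = (PIP − Pplat)/V̇ = (26.9 − 22.7) / 0.5333 = 4.2/0.5333 = 7.875 cmH2O·s/L.
C = Vt/(Pplat − PEEP) = 463.97 / (22.7 − 9) = 463.97/13.7 = 33.866 mL/cmH2O.
τ = R × C = 7.875 × 0.03387 L/cmH2O = 0.2667 s.
Fraction remaining = e^(−Te/τ) = e^(−0.26/0.2667) = 0.3772.
Trapped volume = 463.97 × 0.3772 = 175.01 mL.

175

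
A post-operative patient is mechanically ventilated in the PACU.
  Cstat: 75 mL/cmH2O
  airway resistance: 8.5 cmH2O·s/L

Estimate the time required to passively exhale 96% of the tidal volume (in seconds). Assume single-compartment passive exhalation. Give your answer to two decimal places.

τ = R × C = 8.5 × 75 mL/cmH2O = 8.5 × 0.075 L/cmH2O = 0.6375 s.
Exhaled fraction f = 1 − e^(−t/τ) → t = −τ·ln(1 − f) = −0.6375·ln(0.04) = 2.052 s.

2.05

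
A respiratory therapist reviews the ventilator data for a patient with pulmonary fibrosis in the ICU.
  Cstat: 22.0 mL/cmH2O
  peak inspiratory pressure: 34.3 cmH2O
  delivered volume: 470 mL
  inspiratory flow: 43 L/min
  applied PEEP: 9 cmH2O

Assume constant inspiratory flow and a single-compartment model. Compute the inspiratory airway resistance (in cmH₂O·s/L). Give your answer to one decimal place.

Flow: 43 L/min ÷ 60 = 0.7167 L/s.
Equation of motion (constant flow): PIP = Vt/C + R·V̇ + PEEP.
R·V̇ = PIP − Vt/C − PEEP = 34.3 − 470/22.0 − 9 = 34.3 − 21.364 − 9 = 3.936 cmH2O.
R = 3.936 / 0.7167 = 5.492 cmH2O·s/L.

5.5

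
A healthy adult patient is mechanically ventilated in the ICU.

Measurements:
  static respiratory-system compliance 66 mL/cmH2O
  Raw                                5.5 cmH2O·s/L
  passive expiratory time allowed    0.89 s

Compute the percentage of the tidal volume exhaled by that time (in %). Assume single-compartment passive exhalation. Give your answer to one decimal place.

τ = R × C = 5.5 × 66 mL/cmH2O = 5.5 × 0.066 L/cmH2O = 0.363 s.
Passive exhalation: V(t)/V₀ = e^(−t/τ) = e^(−0.89/0.363) = 0.08614.
Fraction exhaled = 1 − 0.08614 = 0.9139 → 91.39%.

91.4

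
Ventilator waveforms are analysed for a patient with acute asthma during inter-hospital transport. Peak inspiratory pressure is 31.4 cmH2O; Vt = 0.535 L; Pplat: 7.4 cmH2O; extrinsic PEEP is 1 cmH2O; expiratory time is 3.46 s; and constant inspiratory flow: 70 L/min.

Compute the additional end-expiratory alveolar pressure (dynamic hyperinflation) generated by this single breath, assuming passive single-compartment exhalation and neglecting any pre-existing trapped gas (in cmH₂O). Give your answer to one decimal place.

0.9

Flow: 70 L/min ÷ 60 = 1.1667 L/s.
R = (PIP − Pplat)/V̇ = (31.4 − 7.4) / 1.1667 = 24.0/1.1667 = 20.571 cmH2O·s/L.
C = Vt/(Pplat − PEEP) = 535.0 / (7.4 − 1) = 535.0/6.4 = 83.594 mL/cmH2O.
τ = R × C = 20.571 × 0.08359 L/cmH2O = 1.72 s.
Fraction remaining = e^(−Te/τ) = e^(−3.46/1.72) = 0.1338; trapped volume = 535.0 × 0.1338 = 71.583 mL.
Additional alveolar pressure from trapping ≈ V_trapped / C = 71.583 / 83.594 = 0.8563 cmH2O.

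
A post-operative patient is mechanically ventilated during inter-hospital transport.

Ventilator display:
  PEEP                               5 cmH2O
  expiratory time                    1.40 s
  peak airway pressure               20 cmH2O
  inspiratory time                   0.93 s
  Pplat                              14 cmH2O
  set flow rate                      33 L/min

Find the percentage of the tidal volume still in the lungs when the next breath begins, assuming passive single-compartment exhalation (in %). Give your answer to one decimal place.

Flow: 33 L/min ÷ 60 = 0.55 L/s.
Vt = flow × Ti = 0.55 L/s × 0.93 s × 1000 mL/L = 511.5 mL.
R = (PIP − Pplat)/V̇ = (20 − 14) / 0.55 = 6.0/0.55 = 10.909 cmH2O·s/L.
C = Vt/(Pplat − PEEP) = 511.5 / (14 − 5) = 511.5/9.0 = 56.833 mL/cmH2O.
τ = R × C = 10.909 × 0.05683 L/cmH2O = 0.62 s.
Fraction remaining at end-expiration = e^(−Te/τ) = e^(−1.40/0.62) = 0.1046 → 10.46%.

10.5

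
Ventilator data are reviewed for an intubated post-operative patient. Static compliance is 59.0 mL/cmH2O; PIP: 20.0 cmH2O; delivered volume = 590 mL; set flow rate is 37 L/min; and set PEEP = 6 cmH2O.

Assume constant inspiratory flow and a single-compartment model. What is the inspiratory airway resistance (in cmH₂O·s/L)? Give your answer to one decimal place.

Flow: 37 L/min ÷ 60 = 0.6167 L/s.
Equation of motion (constant flow): PIP = Vt/C + R·V̇ + PEEP.
R·V̇ = PIP − Vt/C − PEEP = 20.0 − 590/59.0 − 6 = 20.0 − 10.0 − 6 = 4.0 cmH2O.
R = 4.0 / 0.6167 = 6.486 cmH2O·s/L.

6.5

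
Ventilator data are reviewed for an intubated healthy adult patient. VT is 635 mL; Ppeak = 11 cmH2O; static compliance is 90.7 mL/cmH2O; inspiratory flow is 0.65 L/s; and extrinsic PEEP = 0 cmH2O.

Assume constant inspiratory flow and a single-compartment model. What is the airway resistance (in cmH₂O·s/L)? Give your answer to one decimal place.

6.2

Equation of motion (constant flow): PIP = Vt/C + R·V̇ + PEEP.
R·V̇ = PIP − Vt/C − PEEP = 11 − 635/90.7 − 0 = 11 − 7.001 − 0 = 3.999 cmH2O.
R = 3.999 / 0.65 = 6.152 cmH2O·s/L.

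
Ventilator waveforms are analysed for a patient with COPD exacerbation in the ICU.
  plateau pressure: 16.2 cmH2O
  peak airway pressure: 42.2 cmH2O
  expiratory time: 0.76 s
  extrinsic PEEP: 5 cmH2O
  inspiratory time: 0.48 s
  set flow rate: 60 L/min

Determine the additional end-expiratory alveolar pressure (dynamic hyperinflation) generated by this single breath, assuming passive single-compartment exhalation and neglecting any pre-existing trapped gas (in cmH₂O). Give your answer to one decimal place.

Flow: 60 L/min ÷ 60 = 1 L/s.
Vt = flow × Ti = 1 L/s × 0.48 s × 1000 mL/L = 480.0 mL.
R = (PIP − Pplat)/V̇ = (42.2 − 16.2) / 1 = 26.0/1 = 26.0 cmH2O·s/L.
C = Vt/(Pplat − PEEP) = 480.0 / (16.2 − 5) = 480.0/11.2 = 42.857 mL/cmH2O.
τ = R × C = 26.0 × 0.04286 L/cmH2O = 1.114 s.
Fraction remaining = e^(−Te/τ) = e^(−0.76/1.114) = 0.5055; trapped volume = 480.0 × 0.5055 = 242.64 mL.
Additional alveolar pressure from trapping ≈ V_trapped / C = 242.64 / 42.857 = 5.662 cmH2O.

5.7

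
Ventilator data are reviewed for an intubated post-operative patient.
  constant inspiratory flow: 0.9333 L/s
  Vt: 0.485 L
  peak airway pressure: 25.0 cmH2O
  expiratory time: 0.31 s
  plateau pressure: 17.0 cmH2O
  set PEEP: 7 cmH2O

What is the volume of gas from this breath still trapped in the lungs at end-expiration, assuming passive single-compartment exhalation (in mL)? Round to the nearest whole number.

R = (PIP − Pplat)/V̇ = (25.0 − 17.0) / 0.9333 = 8.0/0.9333 = 8.572 cmH2O·s/L.
C = Vt/(Pplat − PEEP) = 485.0 / (17.0 − 7) = 485.0/10.0 = 48.5 mL/cmH2O.
τ = R × C = 8.572 × 0.0485 L/cmH2O = 0.4157 s.
Fraction remaining = e^(−Te/τ) = e^(−0.31/0.4157) = 0.4744.
Trapped volume = 485.0 × 0.4744 = 230.08 mL.

230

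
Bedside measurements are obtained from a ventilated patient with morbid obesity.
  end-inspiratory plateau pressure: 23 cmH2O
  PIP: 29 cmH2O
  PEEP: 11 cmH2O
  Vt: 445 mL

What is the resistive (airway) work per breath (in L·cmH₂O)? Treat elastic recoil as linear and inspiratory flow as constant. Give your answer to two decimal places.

With constant inspiratory flow the resistive pressure is constant at PIP − Pplat = 29 − 23 = 6.0 cmH2O, so resistive work = 6.0 × 0.445 = 2.67 L·cmH2O.

2.67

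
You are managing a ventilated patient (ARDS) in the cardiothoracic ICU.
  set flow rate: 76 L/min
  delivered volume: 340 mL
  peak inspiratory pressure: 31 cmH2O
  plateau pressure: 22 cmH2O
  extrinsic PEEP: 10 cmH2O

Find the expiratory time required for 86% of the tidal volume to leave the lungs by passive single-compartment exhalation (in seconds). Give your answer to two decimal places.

0.40

Flow: 76 L/min ÷ 60 = 1.2667 L/s.
R = (PIP − Pplat)/V̇ = (31 − 22) / 1.2667 = 9.0/1.2667 = 7.105 cmH2O·s/L.
C = Vt/(Pplat − PEEP) = 340.0 / (22 − 10) = 340.0/12.0 = 28.333 mL/cmH2O.
τ = R × C = 7.105 × 0.02833 L/cmH2O = 0.2013 s.
t = −τ·ln(1 − 0.86) = −0.2013·ln(0.14) = 0.3958 s.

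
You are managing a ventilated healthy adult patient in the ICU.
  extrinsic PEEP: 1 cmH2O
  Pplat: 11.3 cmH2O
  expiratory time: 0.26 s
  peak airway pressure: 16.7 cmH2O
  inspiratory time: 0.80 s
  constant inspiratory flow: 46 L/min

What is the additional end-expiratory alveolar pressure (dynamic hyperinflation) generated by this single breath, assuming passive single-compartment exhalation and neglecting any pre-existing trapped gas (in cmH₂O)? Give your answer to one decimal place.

Flow: 46 L/min ÷ 60 = 0.7667 L/s.
Vt = flow × Ti = 0.7667 L/s × 0.80 s × 1000 mL/L = 613.36 mL.
R = (PIP − Pplat)/V̇ = (16.7 − 11.3) / 0.7667 = 5.4/0.7667 = 7.043 cmH2O·s/L.
C = Vt/(Pplat − PEEP) = 613.36 / (11.3 − 1) = 613.36/10.3 = 59.55 mL/cmH2O.
τ = R × C = 7.043 × 0.05955 L/cmH2O = 0.4194 s.
Fraction remaining = e^(−Te/τ) = e^(−0.26/0.4194) = 0.538; trapped volume = 613.36 × 0.538 = 329.99 mL.
Additional alveolar pressure from trapping ≈ V_trapped / C = 329.99 / 59.55 = 5.541 cmH2O.

5.5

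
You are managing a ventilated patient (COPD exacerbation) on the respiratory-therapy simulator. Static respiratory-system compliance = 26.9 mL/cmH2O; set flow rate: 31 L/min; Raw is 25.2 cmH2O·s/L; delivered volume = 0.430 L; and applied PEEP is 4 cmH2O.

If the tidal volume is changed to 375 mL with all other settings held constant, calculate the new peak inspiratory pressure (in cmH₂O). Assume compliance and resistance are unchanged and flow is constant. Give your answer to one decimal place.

31.0

Flow: 31 L/min ÷ 60 = 0.5167 L/s.
PIP = Vt/C + R·V̇ + PEEP (constant-flow equation of motion).
Only the elastic term changes: ΔPIP = ΔVt / C = (375 − 430) / 26.9 = -2.045 cmH2O.
Original PIP = 430/26.9 + 25.2×0.5167 + 4 = 33.006 cmH2O; new PIP = 33.006 + (-2.045) = 30.961 cmH2O.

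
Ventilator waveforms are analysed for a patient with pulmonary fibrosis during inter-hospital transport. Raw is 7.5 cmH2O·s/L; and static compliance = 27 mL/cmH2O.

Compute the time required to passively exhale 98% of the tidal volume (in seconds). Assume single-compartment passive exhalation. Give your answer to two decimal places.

0.79

τ = R × C = 7.5 × 27 mL/cmH2O = 7.5 × 0.027 L/cmH2O = 0.2025 s.
Exhaled fraction f = 1 − e^(−t/τ) → t = −τ·ln(1 − f) = −0.2025·ln(0.02) = 0.7922 s.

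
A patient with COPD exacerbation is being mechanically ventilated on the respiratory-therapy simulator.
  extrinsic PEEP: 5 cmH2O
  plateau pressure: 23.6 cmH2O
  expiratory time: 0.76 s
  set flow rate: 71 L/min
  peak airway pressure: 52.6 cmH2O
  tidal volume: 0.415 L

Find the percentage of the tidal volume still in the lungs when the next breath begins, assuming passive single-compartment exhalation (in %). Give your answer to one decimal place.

24.9

Flow: 71 L/min ÷ 60 = 1.1833 L/s.
R = (PIP − Pplat)/V̇ = (52.6 − 23.6) / 1.1833 = 29.0/1.1833 = 24.508 cmH2O·s/L.
C = Vt/(Pplat − PEEP) = 415.0 / (23.6 − 5) = 415.0/18.6 = 22.312 mL/cmH2O.
τ = R × C = 24.508 × 0.02231 L/cmH2O = 0.5468 s.
Fraction remaining at end-expiration = e^(−Te/τ) = e^(−0.76/0.5468) = 0.2491 → 24.91%.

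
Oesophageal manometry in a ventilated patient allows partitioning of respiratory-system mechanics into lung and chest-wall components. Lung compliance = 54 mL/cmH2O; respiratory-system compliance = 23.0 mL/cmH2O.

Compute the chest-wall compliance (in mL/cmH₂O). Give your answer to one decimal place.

1/Ccw = 1/Crs − 1/CL.
1/Ccw = 1/23.0 − 1/54 = 0.02496.
Ccw = 40.064 mL/cmH2O.

40.1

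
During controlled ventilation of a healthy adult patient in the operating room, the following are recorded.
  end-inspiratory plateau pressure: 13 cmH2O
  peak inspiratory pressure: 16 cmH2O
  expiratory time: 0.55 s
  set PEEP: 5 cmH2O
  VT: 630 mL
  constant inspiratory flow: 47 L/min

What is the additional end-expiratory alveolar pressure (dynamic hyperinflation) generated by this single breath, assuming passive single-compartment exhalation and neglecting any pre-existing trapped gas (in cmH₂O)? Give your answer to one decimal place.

1.3

Flow: 47 L/min ÷ 60 = 0.7833 L/s.
R = (PIP − Pplat)/V̇ = (16 − 13) / 0.7833 = 3.0/0.7833 = 3.83 cmH2O·s/L.
C = Vt/(Pplat − PEEP) = 630.0 / (13 − 5) = 630.0/8.0 = 78.75 mL/cmH2O.
τ = R × C = 3.83 × 0.07875 L/cmH2O = 0.3016 s.
Fraction remaining = e^(−Te/τ) = e^(−0.55/0.3016) = 0.1614; trapped volume = 630.0 × 0.1614 = 101.68 mL.
Additional alveolar pressure from trapping ≈ V_trapped / C = 101.68 / 78.75 = 1.291 cmH2O.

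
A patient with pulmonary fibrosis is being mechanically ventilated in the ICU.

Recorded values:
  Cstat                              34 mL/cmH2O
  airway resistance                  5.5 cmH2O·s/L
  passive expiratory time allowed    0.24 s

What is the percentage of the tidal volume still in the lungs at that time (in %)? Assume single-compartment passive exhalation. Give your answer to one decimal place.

τ = R × C = 5.5 × 34 mL/cmH2O = 5.5 × 0.034 L/cmH2O = 0.187 s.
Passive exhalation: V(t)/V₀ = e^(−t/τ) = e^(−0.24/0.187) = 0.2771.
Fraction remaining = 0.2771 → 27.71%.

27.7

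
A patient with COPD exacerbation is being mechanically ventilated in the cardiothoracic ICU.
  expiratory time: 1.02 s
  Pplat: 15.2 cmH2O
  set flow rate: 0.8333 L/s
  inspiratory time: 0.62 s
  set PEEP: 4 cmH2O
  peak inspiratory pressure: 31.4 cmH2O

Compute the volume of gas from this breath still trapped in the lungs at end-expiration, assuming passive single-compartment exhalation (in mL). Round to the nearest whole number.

Vt = flow × Ti = 0.8333 L/s × 0.62 s × 1000 mL/L = 516.65 mL.
R = (PIP − Pplat)/V̇ = (31.4 − 15.2) / 0.8333 = 16.2/0.8333 = 19.441 cmH2O·s/L.
C = Vt/(Pplat − PEEP) = 516.65 / (15.2 − 4) = 516.65/11.2 = 46.129 mL/cmH2O.
τ = R × C = 19.441 × 0.04613 L/cmH2O = 0.8968 s.
Fraction remaining = e^(−Te/τ) = e^(−1.02/0.8968) = 0.3207.
Trapped volume = 516.65 × 0.3207 = 165.69 mL.

166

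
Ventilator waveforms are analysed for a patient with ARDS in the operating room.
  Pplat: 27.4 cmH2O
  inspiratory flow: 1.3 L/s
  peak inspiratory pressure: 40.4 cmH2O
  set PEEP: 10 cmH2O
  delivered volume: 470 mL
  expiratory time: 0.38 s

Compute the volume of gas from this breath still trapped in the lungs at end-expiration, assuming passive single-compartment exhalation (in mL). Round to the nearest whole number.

115

R = (PIP − Pplat)/V̇ = (40.4 − 27.4) / 1.3 = 13.0/1.3 = 10.0 cmH2O·s/L.
C = Vt/(Pplat − PEEP) = 470.0 / (27.4 − 10) = 470.0/17.4 = 27.011 mL/cmH2O.
τ = R × C = 10.0 × 0.02701 L/cmH2O = 0.2701 s.
Fraction remaining = e^(−Te/τ) = e^(−0.38/0.2701) = 0.2449.
Trapped volume = 470.0 × 0.2449 = 115.1 mL.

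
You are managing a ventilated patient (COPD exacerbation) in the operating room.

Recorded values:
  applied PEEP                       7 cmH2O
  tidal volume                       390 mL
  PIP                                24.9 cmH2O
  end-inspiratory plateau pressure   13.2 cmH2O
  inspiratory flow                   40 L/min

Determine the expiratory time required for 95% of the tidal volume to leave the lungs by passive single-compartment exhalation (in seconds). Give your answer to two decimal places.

3.31

Flow: 40 L/min ÷ 60 = 0.6667 L/s.
R = (PIP − Pplat)/V̇ = (24.9 − 13.2) / 0.6667 = 11.7/0.6667 = 17.549 cmH2O·s/L.
C = Vt/(Pplat − PEEP) = 390.0 / (13.2 − 7) = 390.0/6.2 = 62.903 mL/cmH2O.
τ = R × C = 17.549 × 0.0629 L/cmH2O = 1.104 s.
t = −τ·ln(1 − 0.95) = −1.104·ln(0.05) = 3.307 s.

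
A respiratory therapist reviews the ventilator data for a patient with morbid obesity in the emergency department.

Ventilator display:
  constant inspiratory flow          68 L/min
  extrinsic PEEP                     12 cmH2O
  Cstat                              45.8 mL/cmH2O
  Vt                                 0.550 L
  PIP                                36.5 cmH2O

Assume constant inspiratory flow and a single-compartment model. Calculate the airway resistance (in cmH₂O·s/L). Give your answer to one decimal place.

11.0

Flow: 68 L/min ÷ 60 = 1.1333 L/s.
Equation of motion (constant flow): PIP = Vt/C + R·V̇ + PEEP.
R·V̇ = PIP − Vt/C − PEEP = 36.5 − 550/45.8 − 12 = 36.5 − 12.009 − 12 = 12.491 cmH2O.
R = 12.491 / 1.1333 = 11.022 cmH2O·s/L.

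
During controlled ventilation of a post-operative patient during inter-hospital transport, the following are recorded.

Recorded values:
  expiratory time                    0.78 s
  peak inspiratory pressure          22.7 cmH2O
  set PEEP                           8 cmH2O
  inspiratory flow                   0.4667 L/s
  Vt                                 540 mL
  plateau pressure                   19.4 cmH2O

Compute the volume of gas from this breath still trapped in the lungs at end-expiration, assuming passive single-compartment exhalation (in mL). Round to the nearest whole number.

R = (PIP − Pplat)/V̇ = (22.7 − 19.4) / 0.4667 = 3.3/0.4667 = 7.071 cmH2O·s/L.
C = Vt/(Pplat − PEEP) = 540.0 / (19.4 − 8) = 540.0/11.4 = 47.368 mL/cmH2O.
τ = R × C = 7.071 × 0.04737 L/cmH2O = 0.335 s.
Fraction remaining = e^(−Te/τ) = e^(−0.78/0.335) = 0.09746.
Trapped volume = 540.0 × 0.09746 = 52.628 mL.

53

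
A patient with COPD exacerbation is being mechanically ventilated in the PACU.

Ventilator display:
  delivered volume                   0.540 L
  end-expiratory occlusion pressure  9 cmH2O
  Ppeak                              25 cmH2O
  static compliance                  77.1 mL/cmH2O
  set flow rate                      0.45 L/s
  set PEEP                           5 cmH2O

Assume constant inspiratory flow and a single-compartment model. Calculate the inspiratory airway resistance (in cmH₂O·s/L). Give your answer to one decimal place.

20.0

Total PEEP = 9 cmH2O (set 5 + intrinsic 4); this is the baseline alveolar pressure.
Equation of motion (constant flow): PIP = Vt/C + R·V̇ + PEEP.
R·V̇ = PIP − Vt/C − PEEP = 25 − 540/77.1 − 9 = 25 − 7.004 − 9 = 8.996 cmH2O.
R = 8.996 / 0.45 = 19.991 cmH2O·s/L.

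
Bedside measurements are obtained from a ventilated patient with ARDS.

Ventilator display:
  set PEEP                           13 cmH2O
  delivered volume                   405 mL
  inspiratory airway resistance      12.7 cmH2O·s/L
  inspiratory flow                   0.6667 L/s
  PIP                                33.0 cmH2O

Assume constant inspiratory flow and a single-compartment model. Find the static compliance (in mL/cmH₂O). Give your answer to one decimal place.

35.1

Equation of motion (constant flow): PIP = Vt/C + R·V̇ + PEEP.
Vt/C = PIP − R·V̇ − PEEP = 33.0 − 12.7×0.6667 − 13 = 33.0 − 8.467 − 13 = 11.533 cmH2O.
C = Vt / 11.533 = 405 / 11.533 = 35.117 mL/cmH2O.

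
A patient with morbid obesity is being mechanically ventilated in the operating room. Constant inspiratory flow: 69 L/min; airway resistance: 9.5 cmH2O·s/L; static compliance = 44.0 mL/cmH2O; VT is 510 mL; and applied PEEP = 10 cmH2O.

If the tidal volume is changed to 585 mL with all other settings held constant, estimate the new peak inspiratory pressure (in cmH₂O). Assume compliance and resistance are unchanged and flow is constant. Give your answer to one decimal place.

34.2

Flow: 69 L/min ÷ 60 = 1.15 L/s.
PIP = Vt/C + R·V̇ + PEEP (constant-flow equation of motion).
Only the elastic term changes: ΔPIP = ΔVt / C = (585 − 510) / 44.0 = 1.705 cmH2O.
Original PIP = 510/44.0 + 9.5×1.15 + 10 = 32.516 cmH2O; new PIP = 32.516 + (1.705) = 34.221 cmH2O.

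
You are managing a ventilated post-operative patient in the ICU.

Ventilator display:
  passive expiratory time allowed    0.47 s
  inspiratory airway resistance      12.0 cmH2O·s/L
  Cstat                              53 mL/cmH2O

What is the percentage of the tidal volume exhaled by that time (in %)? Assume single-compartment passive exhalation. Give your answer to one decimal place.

52.2

τ = R × C = 12.0 × 53 mL/cmH2O = 12.0 × 0.053 L/cmH2O = 0.636 s.
Passive exhalation: V(t)/V₀ = e^(−t/τ) = e^(−0.47/0.636) = 0.4776.
Fraction exhaled = 1 − 0.4776 = 0.5224 → 52.24%.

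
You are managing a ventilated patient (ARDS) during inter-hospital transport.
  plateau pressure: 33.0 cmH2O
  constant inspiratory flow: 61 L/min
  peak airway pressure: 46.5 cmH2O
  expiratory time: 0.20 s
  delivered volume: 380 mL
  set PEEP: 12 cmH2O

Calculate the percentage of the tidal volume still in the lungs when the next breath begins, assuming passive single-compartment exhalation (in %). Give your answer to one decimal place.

Flow: 61 L/min ÷ 60 = 1.0167 L/s.
R = (PIP − Pplat)/V̇ = (46.5 − 33.0) / 1.0167 = 13.5/1.0167 = 13.278 cmH2O·s/L.
C = Vt/(Pplat − PEEP) = 380.0 / (33.0 − 12) = 380.0/21.0 = 18.095 mL/cmH2O.
τ = R × C = 13.278 × 0.0181 L/cmH2O = 0.2403 s.
Fraction remaining at end-expiration = e^(−Te/τ) = e^(−0.20/0.2403) = 0.4351 → 43.51%.

43.5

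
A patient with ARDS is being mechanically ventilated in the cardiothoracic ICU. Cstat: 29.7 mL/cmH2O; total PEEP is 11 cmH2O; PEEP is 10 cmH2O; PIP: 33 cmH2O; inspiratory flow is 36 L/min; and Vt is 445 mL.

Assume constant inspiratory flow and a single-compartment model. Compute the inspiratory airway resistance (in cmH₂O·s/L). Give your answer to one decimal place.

Flow: 36 L/min ÷ 60 = 0.6 L/s.
Total PEEP = 11 cmH2O (set 10 + intrinsic 1); this is the baseline alveolar pressure.
Equation of motion (constant flow): PIP = Vt/C + R·V̇ + PEEP.
R·V̇ = PIP − Vt/C − PEEP = 33 − 445/29.7 − 11 = 33 − 14.983 − 11 = 7.017 cmH2O.
R = 7.017 / 0.6 = 11.695 cmH2O·s/L.

11.7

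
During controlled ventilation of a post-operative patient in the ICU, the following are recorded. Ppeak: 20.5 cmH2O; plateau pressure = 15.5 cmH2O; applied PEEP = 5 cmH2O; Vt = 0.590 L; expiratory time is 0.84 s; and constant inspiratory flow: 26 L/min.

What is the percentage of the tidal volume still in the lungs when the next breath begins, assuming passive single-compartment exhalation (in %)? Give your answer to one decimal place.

Flow: 26 L/min ÷ 60 = 0.4333 L/s.
R = (PIP − Pplat)/V̇ = (20.5 − 15.5) / 0.4333 = 5.0/0.4333 = 11.539 cmH2O·s/L.
C = Vt/(Pplat − PEEP) = 590.0 / (15.5 − 5) = 590.0/10.5 = 56.19 mL/cmH2O.
τ = R × C = 11.539 × 0.05619 L/cmH2O = 0.6484 s.
Fraction remaining at end-expiration = e^(−Te/τ) = e^(−0.84/0.6484) = 0.2738 → 27.38%.

27.4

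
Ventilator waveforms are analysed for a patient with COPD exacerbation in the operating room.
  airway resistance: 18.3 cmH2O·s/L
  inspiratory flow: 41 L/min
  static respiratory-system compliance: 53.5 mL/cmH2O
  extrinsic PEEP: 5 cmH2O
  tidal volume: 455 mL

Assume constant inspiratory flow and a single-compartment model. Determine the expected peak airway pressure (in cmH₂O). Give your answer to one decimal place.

Flow: 41 L/min ÷ 60 = 0.6833 L/s.
Equation of motion (constant flow): PIP = Vt/C + R·V̇ + PEEP.
PIP = 455/53.5 + 18.3×0.6833 + 5 = 8.505 + 12.504 + 5 = 26.009 cmH2O.

26.0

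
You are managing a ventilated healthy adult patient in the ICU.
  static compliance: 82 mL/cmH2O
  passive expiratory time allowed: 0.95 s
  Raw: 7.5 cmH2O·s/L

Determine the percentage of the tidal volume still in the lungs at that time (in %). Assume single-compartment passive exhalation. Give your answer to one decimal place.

τ = R × C = 7.5 × 82 mL/cmH2O = 7.5 × 0.082 L/cmH2O = 0.615 s.
Passive exhalation: V(t)/V₀ = e^(−t/τ) = e^(−0.95/0.615) = 0.2134.
Fraction remaining = 0.2134 → 21.34%.

21.3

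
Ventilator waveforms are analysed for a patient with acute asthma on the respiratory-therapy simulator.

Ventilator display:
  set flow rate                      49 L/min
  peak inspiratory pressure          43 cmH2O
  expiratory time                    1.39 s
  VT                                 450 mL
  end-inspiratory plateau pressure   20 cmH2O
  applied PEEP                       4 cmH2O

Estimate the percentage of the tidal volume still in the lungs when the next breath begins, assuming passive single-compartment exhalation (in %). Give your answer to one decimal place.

17.3

Flow: 49 L/min ÷ 60 = 0.8167 L/s.
R = (PIP − Pplat)/V̇ = (43 − 20) / 0.8167 = 23.0/0.8167 = 28.162 cmH2O·s/L.
C = Vt/(Pplat − PEEP) = 450.0 / (20 − 4) = 450.0/16.0 = 28.125 mL/cmH2O.
τ = R × C = 28.162 × 0.02813 L/cmH2O = 0.7922 s.
Fraction remaining at end-expiration = e^(−Te/τ) = e^(−1.39/0.7922) = 0.173 → 17.3%.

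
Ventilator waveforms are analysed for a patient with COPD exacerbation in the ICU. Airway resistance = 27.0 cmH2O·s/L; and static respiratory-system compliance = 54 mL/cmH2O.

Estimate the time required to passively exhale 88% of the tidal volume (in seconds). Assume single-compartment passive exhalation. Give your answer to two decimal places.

3.09

τ = R × C = 27.0 × 54 mL/cmH2O = 27.0 × 0.054 L/cmH2O = 1.458 s.
Exhaled fraction f = 1 − e^(−t/τ) → t = −τ·ln(1 − f) = −1.458·ln(0.12) = 3.091 s.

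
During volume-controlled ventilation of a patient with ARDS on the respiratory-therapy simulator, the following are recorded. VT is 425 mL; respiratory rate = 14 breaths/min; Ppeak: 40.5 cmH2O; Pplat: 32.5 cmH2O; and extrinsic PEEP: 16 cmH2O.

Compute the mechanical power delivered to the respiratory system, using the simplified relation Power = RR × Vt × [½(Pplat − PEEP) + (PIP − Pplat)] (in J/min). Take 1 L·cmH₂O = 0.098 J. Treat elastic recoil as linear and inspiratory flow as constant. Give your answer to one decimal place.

Per-breath work = Vt × [½(Pplat−PEEP) + (PIP−Pplat)] = 0.425 × [0.5×16.5 + 8.0] = 0.425 × 16.25 = 6.906 L·cmH2O.
Power = 14 × 6.906 = 96.684 L·cmH2O/min.
× 0.098 J/(L·cmH2O) → 9.475 J/min.

9.5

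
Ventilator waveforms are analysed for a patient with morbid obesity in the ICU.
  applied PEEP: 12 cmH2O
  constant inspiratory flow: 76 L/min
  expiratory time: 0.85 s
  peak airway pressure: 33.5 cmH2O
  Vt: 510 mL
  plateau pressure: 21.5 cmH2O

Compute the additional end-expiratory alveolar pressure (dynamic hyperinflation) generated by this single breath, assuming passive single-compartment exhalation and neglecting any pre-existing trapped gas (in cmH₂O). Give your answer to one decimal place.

Flow: 76 L/min ÷ 60 = 1.2667 L/s.
R = (PIP − Pplat)/V̇ = (33.5 − 21.5) / 1.2667 = 12.0/1.2667 = 9.473 cmH2O·s/L.
C = Vt/(Pplat − PEEP) = 510.0 / (21.5 − 12) = 510.0/9.5 = 53.684 mL/cmH2O.
τ = R × C = 9.473 × 0.05368 L/cmH2O = 0.5085 s.
Fraction remaining = e^(−Te/τ) = e^(−0.85/0.5085) = 0.1879; trapped volume = 510.0 × 0.1879 = 95.829 mL.
Additional alveolar pressure from trapping ≈ V_trapped / C = 95.829 / 53.684 = 1.785 cmH2O.

1.8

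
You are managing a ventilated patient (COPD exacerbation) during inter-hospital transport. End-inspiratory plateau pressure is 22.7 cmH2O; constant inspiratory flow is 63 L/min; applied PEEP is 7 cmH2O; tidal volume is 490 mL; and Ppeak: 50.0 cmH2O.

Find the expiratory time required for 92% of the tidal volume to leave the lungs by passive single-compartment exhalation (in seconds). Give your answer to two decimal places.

2.05

Flow: 63 L/min ÷ 60 = 1.05 L/s.
R = (PIP − Pplat)/V̇ = (50.0 − 22.7) / 1.05 = 27.3/1.05 = 26.0 cmH2O·s/L.
C = Vt/(Pplat − PEEP) = 490.0 / (22.7 − 7) = 490.0/15.7 = 31.21 mL/cmH2O.
τ = R × C = 26.0 × 0.03121 L/cmH2O = 0.8115 s.
t = −τ·ln(1 − 0.92) = −0.8115·ln(0.08) = 2.05 s.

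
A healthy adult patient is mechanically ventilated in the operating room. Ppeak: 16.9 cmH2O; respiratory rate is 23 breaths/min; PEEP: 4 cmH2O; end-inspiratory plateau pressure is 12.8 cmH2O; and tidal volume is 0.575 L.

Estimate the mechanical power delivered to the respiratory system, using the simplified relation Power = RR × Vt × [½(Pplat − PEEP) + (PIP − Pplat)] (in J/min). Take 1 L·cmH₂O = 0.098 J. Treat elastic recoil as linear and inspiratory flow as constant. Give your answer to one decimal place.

11.0

Per-breath work = Vt × [½(Pplat−PEEP) + (PIP−Pplat)] = 0.575 × [0.5×8.8 + 4.1] = 0.575 × 8.5 = 4.888 L·cmH2O.
Power = 23 × 4.888 = 112.42 L·cmH2O/min.
× 0.098 J/(L·cmH2O) → 11.017 J/min.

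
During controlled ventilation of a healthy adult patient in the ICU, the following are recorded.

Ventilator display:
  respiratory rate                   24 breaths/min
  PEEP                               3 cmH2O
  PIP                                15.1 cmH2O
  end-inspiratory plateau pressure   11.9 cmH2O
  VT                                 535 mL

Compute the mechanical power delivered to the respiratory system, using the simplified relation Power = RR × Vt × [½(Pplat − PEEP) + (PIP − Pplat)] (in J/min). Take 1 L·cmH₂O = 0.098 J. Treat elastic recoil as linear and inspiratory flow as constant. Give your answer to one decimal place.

9.6

Per-breath work = Vt × [½(Pplat−PEEP) + (PIP−Pplat)] = 0.535 × [0.5×8.9 + 3.2] = 0.535 × 7.65 = 4.093 L·cmH2O.
Power = 24 × 4.093 = 98.232 L·cmH2O/min.
× 0.098 J/(L·cmH2O) → 9.627 J/min.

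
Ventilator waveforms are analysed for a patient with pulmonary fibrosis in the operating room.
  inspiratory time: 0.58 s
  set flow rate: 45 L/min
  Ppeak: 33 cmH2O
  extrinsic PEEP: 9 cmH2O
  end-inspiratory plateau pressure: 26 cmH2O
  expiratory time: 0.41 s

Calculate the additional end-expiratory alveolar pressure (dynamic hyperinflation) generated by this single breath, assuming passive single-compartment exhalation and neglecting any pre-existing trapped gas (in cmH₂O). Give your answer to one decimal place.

Flow: 45 L/min ÷ 60 = 0.75 L/s.
Vt = flow × Ti = 0.75 L/s × 0.58 s × 1000 mL/L = 435.0 mL.
R = (PIP − Pplat)/V̇ = (33 − 26) / 0.75 = 7.0/0.75 = 9.333 cmH2O·s/L.
C = Vt/(Pplat − PEEP) = 435.0 / (26 − 9) = 435.0/17.0 = 25.588 mL/cmH2O.
τ = R × C = 9.333 × 0.02559 L/cmH2O = 0.2388 s.
Fraction remaining = e^(−Te/τ) = e^(−0.41/0.2388) = 0.1796; trapped volume = 435.0 × 0.1796 = 78.126 mL.
Additional alveolar pressure from trapping ≈ V_trapped / C = 78.126 / 25.588 = 3.053 cmH2O.

3.1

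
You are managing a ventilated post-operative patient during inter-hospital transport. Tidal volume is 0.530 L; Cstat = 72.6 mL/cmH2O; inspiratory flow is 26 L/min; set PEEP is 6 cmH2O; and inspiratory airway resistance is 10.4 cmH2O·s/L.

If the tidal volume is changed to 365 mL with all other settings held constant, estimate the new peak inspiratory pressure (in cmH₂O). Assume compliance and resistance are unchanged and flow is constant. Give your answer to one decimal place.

Flow: 26 L/min ÷ 60 = 0.4333 L/s.
PIP = Vt/C + R·V̇ + PEEP (constant-flow equation of motion).
Only the elastic term changes: ΔPIP = ΔVt / C = (365 − 530) / 72.6 = -2.273 cmH2O.
Original PIP = 530/72.6 + 10.4×0.4333 + 6 = 17.807 cmH2O; new PIP = 17.807 + (-2.273) = 15.534 cmH2O.

15.5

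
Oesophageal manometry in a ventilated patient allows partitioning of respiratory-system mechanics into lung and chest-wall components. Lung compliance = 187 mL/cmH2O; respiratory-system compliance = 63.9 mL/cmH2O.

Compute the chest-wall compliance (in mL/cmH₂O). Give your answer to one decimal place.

1/Ccw = 1/Crs − 1/CL.
1/Ccw = 1/63.9 − 1/187 = 0.0103.
Ccw = 97.087 mL/cmH2O.

97.1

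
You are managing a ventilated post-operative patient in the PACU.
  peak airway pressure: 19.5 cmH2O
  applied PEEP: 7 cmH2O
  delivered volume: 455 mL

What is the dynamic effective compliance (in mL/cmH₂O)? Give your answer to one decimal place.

Dynamic compliance = Vt / (PIP − PEEP) = 455 / (19.5 − 7) = 455 / 12.5 = 36.4 mL/cmH2O.

36.4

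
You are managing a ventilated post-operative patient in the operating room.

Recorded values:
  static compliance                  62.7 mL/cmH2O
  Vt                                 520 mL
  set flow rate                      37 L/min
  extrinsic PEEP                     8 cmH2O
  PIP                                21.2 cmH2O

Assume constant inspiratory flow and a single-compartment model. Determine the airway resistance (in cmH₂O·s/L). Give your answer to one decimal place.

Flow: 37 L/min ÷ 60 = 0.6167 L/s.
Equation of motion (constant flow): PIP = Vt/C + R·V̇ + PEEP.
R·V̇ = PIP − Vt/C − PEEP = 21.2 − 520/62.7 − 8 = 21.2 − 8.293 − 8 = 4.907 cmH2O.
R = 4.907 / 0.6167 = 7.957 cmH2O·s/L.

8.0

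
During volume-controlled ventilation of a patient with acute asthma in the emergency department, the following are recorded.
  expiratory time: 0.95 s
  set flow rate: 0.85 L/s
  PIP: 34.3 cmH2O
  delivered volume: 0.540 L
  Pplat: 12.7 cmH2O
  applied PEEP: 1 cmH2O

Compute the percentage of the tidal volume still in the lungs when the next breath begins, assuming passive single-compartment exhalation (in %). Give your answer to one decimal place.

44.5

R = (PIP − Pplat)/V̇ = (34.3 − 12.7) / 0.85 = 21.6/0.85 = 25.412 cmH2O·s/L.
C = Vt/(Pplat − PEEP) = 540.0 / (12.7 − 1) = 540.0/11.7 = 46.154 mL/cmH2O.
τ = R × C = 25.412 × 0.04615 L/cmH2O = 1.173 s.
Fraction remaining at end-expiration = e^(−Te/τ) = e^(−0.95/1.173) = 0.4449 → 44.49%.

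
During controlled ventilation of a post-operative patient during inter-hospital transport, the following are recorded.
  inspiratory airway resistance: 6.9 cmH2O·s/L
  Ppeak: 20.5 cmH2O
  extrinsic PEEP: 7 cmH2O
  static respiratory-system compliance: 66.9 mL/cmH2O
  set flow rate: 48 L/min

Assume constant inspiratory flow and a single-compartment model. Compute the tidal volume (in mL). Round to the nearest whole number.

534

Flow: 48 L/min ÷ 60 = 0.8 L/s.
Equation of motion (constant flow): PIP = Vt/C + R·V̇ + PEEP.
Vt/C = PIP − R·V̇ − PEEP = 20.5 − 5.52 − 7 = 7.98 cmH2O.
Vt = C × 7.98 = 66.9 × 7.98 = 533.86 mL.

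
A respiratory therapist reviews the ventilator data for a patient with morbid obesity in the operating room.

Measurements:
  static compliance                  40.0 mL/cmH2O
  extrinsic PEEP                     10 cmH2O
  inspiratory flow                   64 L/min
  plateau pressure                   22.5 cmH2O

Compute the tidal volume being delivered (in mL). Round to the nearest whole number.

500

Vt = Cstat × (Pplat − PEEP) = 40.0 × (22.5 − 10) = 40.0 × 12.5 = 500.0 mL.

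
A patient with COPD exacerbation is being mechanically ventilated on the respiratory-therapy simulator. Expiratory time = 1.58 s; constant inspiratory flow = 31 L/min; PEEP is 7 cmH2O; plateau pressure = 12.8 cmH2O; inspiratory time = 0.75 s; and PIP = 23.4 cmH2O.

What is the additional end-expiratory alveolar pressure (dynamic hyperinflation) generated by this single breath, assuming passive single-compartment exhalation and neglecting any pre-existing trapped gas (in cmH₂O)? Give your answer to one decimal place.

1.8

Flow: 31 L/min ÷ 60 = 0.5167 L/s.
Vt = flow × Ti = 0.5167 L/s × 0.75 s × 1000 mL/L = 387.53 mL.
R = (PIP − Pplat)/V̇ = (23.4 − 12.8) / 0.5167 = 10.6/0.5167 = 20.515 cmH2O·s/L.
C = Vt/(Pplat − PEEP) = 387.53 / (12.8 − 7) = 387.53/5.8 = 66.816 mL/cmH2O.
τ = R × C = 20.515 × 0.06682 L/cmH2O = 1.371 s.
Fraction remaining = e^(−Te/τ) = e^(−1.58/1.371) = 0.3159; trapped volume = 387.53 × 0.3159 = 122.42 mL.
Additional alveolar pressure from trapping ≈ V_trapped / C = 122.42 / 66.816 = 1.832 cmH2O.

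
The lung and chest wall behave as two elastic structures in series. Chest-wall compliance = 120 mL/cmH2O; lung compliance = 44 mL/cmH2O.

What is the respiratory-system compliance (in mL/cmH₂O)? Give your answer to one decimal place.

32.2

Lung and chest wall are elastances in series: 1/Crs = 1/CL + 1/Ccw.
1/Crs = 1/44 + 1/120 = 0.03106.
Crs = 32.196 mL/cmH2O.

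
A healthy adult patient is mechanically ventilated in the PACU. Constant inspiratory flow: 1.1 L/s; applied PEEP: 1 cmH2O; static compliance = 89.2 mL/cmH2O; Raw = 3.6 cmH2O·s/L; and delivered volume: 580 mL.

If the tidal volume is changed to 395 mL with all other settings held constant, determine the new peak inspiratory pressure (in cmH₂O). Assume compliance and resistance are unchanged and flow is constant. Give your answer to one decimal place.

PIP = Vt/C + R·V̇ + PEEP (constant-flow equation of motion).
Only the elastic term changes: ΔPIP = ΔVt / C = (395 − 580) / 89.2 = -2.074 cmH2O.
Original PIP = 580/89.2 + 3.6×1.1 + 1 = 11.462 cmH2O; new PIP = 11.462 + (-2.074) = 9.388 cmH2O.

9.4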